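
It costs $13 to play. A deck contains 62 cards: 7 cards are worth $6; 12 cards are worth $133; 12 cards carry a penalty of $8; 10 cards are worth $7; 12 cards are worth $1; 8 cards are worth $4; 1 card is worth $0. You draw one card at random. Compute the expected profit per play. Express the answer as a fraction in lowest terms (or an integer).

E[payout] = (7/62)·6 + (12/62)·133 + (12/62)·(-8) + (10/62)·7 + (12/62)·1 + (8/62)·4 + (1/62)·0 = 828/31
Expected profit = 828/31 − 13 = 425/31

425/31 dollars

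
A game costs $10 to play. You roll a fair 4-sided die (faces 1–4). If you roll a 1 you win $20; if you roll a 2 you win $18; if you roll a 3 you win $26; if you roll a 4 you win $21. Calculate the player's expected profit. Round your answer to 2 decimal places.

E[payout] = (1/4)·18 + (1/4)·20 + (1/4)·21 + (1/4)·26 = 85/4
Expected profit = 85/4 − 10 = 45/4 ≈ $11.25

$11.25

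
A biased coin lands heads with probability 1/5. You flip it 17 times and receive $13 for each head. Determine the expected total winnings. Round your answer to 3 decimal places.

E[#heads] = 17·1/5 = 17/5 (linearity over flips).
E[winnings] = 13·17/5 = 221/5.
≈ 44.200

$44.200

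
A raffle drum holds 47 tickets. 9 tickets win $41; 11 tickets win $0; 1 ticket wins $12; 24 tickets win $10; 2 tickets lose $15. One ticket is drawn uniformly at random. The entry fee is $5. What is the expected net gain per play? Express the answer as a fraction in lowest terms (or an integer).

356/47 dollars

E[payout] = (9/47)·41 + (11/47)·0 + (1/47)·12 + (24/47)·10 + (2/47)·(-15) = 591/47
Expected profit = 591/47 − 5 = 356/47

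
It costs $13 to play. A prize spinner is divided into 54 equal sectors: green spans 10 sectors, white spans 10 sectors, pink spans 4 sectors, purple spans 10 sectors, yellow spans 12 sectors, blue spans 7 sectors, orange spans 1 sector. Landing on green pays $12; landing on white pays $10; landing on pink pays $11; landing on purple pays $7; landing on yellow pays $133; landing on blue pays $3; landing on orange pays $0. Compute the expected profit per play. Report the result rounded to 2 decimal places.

$23.13

E[payout] = (10/54)·12 + (10/54)·10 + (4/54)·11 + (10/54)·7 + (12/54)·133 + (7/54)·3 + (1/54)·0 = 1951/54
Expected profit = 1951/54 − 13 = 1249/54 ≈ $23.13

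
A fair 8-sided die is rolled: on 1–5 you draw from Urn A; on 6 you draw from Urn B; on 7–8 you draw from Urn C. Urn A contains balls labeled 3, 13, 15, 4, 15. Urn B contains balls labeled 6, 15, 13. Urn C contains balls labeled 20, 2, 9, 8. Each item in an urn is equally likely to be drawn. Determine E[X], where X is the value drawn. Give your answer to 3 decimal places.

E[X | Urn A] = (3 + 13 + 15 + 4 + 15)/5 = 10
E[X | Urn B] = (6 + 15 + 13)/3 = 34/3
E[X | Urn C] = (20 + 2 + 9 + 8)/4 = 39/4
E[X] = (5/8)·10 + (1/8)·34/3 + (1/4)·39/4 = 485/48 ≈ 10.104

10.104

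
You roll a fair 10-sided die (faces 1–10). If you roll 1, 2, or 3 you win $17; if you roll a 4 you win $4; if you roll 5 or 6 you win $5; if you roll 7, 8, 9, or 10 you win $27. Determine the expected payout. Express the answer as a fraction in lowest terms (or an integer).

173/10 dollars

E[payout] = (1/10)·4 + (1/5)·5 + (3/10)·17 + (2/5)·27 = 173/10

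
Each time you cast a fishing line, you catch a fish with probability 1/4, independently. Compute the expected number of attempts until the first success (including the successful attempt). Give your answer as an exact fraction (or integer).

For a geometric distribution, E[trials] = 1/p = 1/(1/4) = 4.

4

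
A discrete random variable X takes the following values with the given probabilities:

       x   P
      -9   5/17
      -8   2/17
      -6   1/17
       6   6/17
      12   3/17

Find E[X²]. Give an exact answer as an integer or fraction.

1217/17

E[X²] = (5/17)·81 + (2/17)·64 + (1/17)·36 + (6/17)·36 + (3/17)·144
     = 1217/17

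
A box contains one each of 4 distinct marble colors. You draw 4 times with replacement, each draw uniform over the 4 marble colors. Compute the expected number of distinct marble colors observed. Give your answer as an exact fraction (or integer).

175/64

Let Xⱼ=1 if type j appears at least once. P(Xⱼ=1) = 1 − ((4−1)/4)^4 = 175/256.
E[#distinct] = 4·175/256 = 175/64.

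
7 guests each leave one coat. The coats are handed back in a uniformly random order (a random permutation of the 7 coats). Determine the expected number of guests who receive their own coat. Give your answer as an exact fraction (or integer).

Let Xᵢ = 1 if person i gets their own coat. For each i, P(Xᵢ=1) = 1/7.
By linearity of expectation, E[X₁+…+X_7] = 7·(1/7) = 1.

1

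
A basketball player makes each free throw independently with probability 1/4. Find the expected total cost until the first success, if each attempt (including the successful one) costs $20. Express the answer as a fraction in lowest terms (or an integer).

$80

E[#attempts] = 1/p = 4; E[cost] = 20·4 = 80.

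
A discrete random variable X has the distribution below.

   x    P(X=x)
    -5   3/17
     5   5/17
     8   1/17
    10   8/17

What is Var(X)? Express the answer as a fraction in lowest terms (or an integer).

8484/289

E[X] = (3/17)·(-5) + (5/17)·5 + (1/17)·8 + (8/17)·10 = 98/17
E[X²] = (3/17)·25 + (5/17)·25 + (1/17)·64 + (8/17)·100 = 1064/17
Var(X) = 1064/17 − (98/17)² = 8484/289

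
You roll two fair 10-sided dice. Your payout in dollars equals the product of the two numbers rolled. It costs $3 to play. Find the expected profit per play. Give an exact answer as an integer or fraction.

109/4 dollars

Distribution of the product of the two numbers rolled: 1 w.p. 1/100, 2 w.p. 1/50, 3 w.p. 1/50, 4 w.p. 3/100, 5 w.p. 1/50, 6 w.p. 1/25, …
E[payout] = (1/100)·1 + (1/50)·2 + (1/50)·3 + (3/100)·4 + (1/50)·5 + (1/25)·6 + (1/50)·7 + (1/25)·8 + (3/100)·9 + (1/25)·10 + (1/25)·12 + (1/50)·14 + (1/50)·15 + (3/100)·16 + (1/25)·18 + (1/25)·20 + (1/50)·21 + (1/25)·24 + (1/100)·25 + (1/50)·27 + (1/50)·28 + (1/25)·30 + (1/50)·32 + (1/50)·35 + (3/100)·36 + (1/25)·40 + (1/50)·42 + (1/50)·45 + (1/50)·48 + (1/100)·49 + (1/50)·50 + (1/50)·54 + (1/50)·56 + (1/50)·60 + (1/50)·63 + (1/100)·64 + (1/50)·70 + (1/50)·72 + (1/50)·80 + (1/100)·81 + (1/50)·90 + (1/100)·100 = 121/4
Expected profit = 121/4 − 3 = 109/4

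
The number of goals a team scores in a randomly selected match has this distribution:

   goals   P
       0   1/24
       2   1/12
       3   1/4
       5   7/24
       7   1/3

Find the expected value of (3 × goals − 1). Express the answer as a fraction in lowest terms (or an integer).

105/8

E[3x-1] = (1/24)·(-1) + (1/12)·5 + (1/4)·8 + (7/24)·14 + (1/3)·20
     = 105/8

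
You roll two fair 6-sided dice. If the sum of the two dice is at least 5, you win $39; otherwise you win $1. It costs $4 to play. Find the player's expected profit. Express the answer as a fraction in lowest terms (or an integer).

86/3 dollars

E[payout] = (1/6)·1 + (5/6)·39 = 98/3
Expected profit = 98/3 − 4 = 86/3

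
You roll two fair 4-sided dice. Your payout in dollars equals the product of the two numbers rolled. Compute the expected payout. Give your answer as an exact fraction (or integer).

Distribution of the product of the two numbers rolled: 1 w.p. 1/16, 2 w.p. 1/8, 3 w.p. 1/8, 4 w.p. 3/16, 6 w.p. 1/8, 8 w.p. 1/8, …
E[payout] = (1/16)·1 + (1/8)·2 + (1/8)·3 + (3/16)·4 + (1/8)·6 + (1/8)·8 + (1/16)·9 + (1/8)·12 + (1/16)·16 = 25/4

25/4 dollars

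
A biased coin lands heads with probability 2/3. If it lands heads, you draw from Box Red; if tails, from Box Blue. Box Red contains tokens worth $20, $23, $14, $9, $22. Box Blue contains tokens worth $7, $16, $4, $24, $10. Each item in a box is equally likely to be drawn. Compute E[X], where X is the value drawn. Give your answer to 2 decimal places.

$15.80

E[X | Box Red] = (20 + 23 + 14 + 9 + 22)/5 = 88/5
E[X | Box Blue] = (7 + 16 + 4 + 24 + 10)/5 = 61/5
E[X] = (2/3)·88/5 + (1/3)·61/5 = 79/5 ≈ 15.80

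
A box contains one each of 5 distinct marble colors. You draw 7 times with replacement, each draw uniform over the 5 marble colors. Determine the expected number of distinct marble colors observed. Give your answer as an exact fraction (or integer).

61741/15625

Let Xⱼ=1 if type j appears at least once. P(Xⱼ=1) = 1 − ((5−1)/5)^7 = 61741/78125.
E[#distinct] = 5·61741/78125 = 61741/15625.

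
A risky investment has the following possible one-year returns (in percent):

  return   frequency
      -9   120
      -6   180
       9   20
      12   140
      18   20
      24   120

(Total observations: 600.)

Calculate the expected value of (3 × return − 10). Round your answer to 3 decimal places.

Total = 600, so P(return=-9) = 120/600, etc.
E[3x-10] = (1/5)·(-37) + (3/10)·(-28) + (1/30)·17 + (7/30)·26 + (1/30)·44 + (1/5)·62
     = 47/10 ≈ 4.700

4.700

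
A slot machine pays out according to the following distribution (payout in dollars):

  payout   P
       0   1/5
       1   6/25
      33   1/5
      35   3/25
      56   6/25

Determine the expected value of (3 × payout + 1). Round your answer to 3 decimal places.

74.440

E[3x+1] = (1/5)·1 + (6/25)·4 + (1/5)·100 + (3/25)·106 + (6/25)·169
     = 1861/25 ≈ 74.440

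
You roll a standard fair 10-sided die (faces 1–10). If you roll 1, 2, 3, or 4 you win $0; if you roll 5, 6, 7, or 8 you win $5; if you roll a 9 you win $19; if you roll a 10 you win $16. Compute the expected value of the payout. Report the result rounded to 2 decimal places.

$5.50

E[payout] = (2/5)·0 + (2/5)·5 + (1/10)·16 + (1/10)·19 = 11/2
≈ $5.50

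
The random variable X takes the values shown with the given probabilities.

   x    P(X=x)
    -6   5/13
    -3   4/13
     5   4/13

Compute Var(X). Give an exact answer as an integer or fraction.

3624/169

E[X] = (5/13)·(-6) + (4/13)·(-3) + (4/13)·5 = -22/13
E[X²] = (5/13)·36 + (4/13)·9 + (4/13)·25 = 316/13
Var(X) = 316/13 − (-22/13)² = 3624/169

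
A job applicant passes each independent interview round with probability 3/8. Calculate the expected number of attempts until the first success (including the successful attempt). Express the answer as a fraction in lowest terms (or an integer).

8/3

For a geometric distribution, E[trials] = 1/p = 1/(3/8) = 8/3.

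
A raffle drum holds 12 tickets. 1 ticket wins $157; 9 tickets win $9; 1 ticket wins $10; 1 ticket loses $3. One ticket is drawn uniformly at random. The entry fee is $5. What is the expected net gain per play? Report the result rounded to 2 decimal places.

$15.42

E[payout] = (1/12)·157 + (9/12)·9 + (1/12)·10 + (1/12)·(-3) = 245/12
Expected profit = 245/12 − 5 = 185/12 ≈ $15.42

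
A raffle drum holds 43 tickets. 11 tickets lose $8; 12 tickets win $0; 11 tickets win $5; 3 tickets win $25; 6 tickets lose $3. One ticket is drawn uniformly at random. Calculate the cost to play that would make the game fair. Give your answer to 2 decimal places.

E[payout] = (11/43)·(-8) + (12/43)·0 + (11/43)·5 + (3/43)·25 + (6/43)·(-3) = 24/43
Fair fee = E[payout] = 24/43 ≈ $0.56

$0.56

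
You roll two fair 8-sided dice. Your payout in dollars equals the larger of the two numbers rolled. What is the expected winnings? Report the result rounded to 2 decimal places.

Distribution of the larger of the two numbers rolled: 1 w.p. 1/64, 2 w.p. 3/64, 3 w.p. 5/64, 4 w.p. 7/64, 5 w.p. 9/64, 6 w.p. 11/64, …
E[payout] = (1/64)·1 + (3/64)·2 + (5/64)·3 + (7/64)·4 + (9/64)·5 + (11/64)·6 + (13/64)·7 + (15/64)·8 = 93/16
≈ $5.81

$5.81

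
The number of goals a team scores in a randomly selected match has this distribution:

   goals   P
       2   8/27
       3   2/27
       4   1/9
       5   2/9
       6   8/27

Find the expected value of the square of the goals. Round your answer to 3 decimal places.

E[X²] = (8/27)·4 + (2/27)·9 + (1/9)·16 + (2/9)·25 + (8/27)·36
     = 536/27 ≈ 19.852

19.852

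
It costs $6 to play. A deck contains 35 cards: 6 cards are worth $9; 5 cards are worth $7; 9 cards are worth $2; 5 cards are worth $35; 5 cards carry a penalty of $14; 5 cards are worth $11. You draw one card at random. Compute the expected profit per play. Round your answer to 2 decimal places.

$1.63

E[payout] = (6/35)·9 + (5/35)·7 + (9/35)·2 + (5/35)·35 + (5/35)·(-14) + (5/35)·11 = 267/35
Expected profit = 267/35 − 6 = 57/35 ≈ $1.63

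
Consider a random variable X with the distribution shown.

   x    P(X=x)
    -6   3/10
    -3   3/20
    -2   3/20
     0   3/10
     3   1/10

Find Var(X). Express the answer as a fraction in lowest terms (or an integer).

E[X] = (3/10)·(-6) + (3/20)·(-3) + (3/20)·(-2) + (3/10)·0 + (1/10)·3 = -9/4
E[X²] = (3/10)·36 + (3/20)·9 + (3/20)·4 + (3/10)·0 + (1/10)·9 = 273/20
Var(X) = 273/20 − (-9/4)² = 687/80

687/80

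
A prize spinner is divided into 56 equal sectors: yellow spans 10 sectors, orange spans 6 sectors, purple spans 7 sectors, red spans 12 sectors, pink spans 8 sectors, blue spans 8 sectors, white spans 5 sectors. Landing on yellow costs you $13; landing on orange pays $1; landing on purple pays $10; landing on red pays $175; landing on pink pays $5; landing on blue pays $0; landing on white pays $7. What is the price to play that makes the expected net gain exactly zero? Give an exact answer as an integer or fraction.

303/8 dollars

E[payout] = (10/56)·(-13) + (6/56)·1 + (7/56)·10 + (12/56)·175 + (8/56)·5 + (8/56)·0 + (5/56)·7 = 303/8
Fair fee = E[payout] = 303/8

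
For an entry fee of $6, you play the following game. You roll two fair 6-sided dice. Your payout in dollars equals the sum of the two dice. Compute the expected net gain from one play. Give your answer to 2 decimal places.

Distribution of the sum of the two dice: 2 w.p. 1/36, 3 w.p. 1/18, 4 w.p. 1/12, 5 w.p. 1/9, 6 w.p. 5/36, 7 w.p. 1/6, …
E[payout] = (1/36)·2 + (1/18)·3 + (1/12)·4 + (1/9)·5 + (5/36)·6 + (1/6)·7 + (5/36)·8 + (1/9)·9 + (1/12)·10 + (1/18)·11 + (1/36)·12 = 7
Expected profit = 7 − 6 = 1 ≈ $1.00

$1.00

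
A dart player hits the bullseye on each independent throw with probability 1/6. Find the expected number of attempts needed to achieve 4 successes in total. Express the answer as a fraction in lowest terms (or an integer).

24

By linearity (sum of 4 independent geometric waits), E[trials] = 4/p = 4/(1/6) = 24.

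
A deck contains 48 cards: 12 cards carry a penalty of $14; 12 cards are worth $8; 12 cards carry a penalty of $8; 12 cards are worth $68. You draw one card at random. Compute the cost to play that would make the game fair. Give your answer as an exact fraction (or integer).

27/2 dollars

E[payout] = (12/48)·(-14) + (12/48)·8 + (12/48)·(-8) + (12/48)·68 = 27/2
Fair fee = E[payout] = 27/2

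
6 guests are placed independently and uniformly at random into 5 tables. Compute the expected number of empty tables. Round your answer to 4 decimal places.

Let Xⱼ=1 if table j is empty. P(Xⱼ=1) = ((5-1)/5)^6 = 4096/15625.
By linearity, E[#empty] = 5·4096/15625 = 4096/3125.
≈ 1.3107

1.3107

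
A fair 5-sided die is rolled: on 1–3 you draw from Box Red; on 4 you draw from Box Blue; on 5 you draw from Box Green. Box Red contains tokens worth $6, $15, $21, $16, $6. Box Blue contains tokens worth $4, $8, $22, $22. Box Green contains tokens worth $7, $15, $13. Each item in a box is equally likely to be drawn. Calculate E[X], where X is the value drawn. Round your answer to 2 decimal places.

$12.81

E[X | Box Red] = (6 + 15 + 21 + 16 + 6)/5 = 64/5
E[X | Box Blue] = (4 + 8 + 22 + 22)/4 = 14
E[X | Box Green] = (7 + 15 + 13)/3 = 35/3
E[X] = (3/5)·64/5 + (1/5)·14 + (1/5)·35/3 = 961/75 ≈ 12.81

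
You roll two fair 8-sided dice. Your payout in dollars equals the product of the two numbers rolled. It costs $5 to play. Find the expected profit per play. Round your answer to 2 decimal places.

Distribution of the product of the two numbers rolled: 1 w.p. 1/64, 2 w.p. 1/32, 3 w.p. 1/32, 4 w.p. 3/64, 5 w.p. 1/32, 6 w.p. 1/16, …
E[payout] = (1/64)·1 + (1/32)·2 + (1/32)·3 + (3/64)·4 + (1/32)·5 + (1/16)·6 + (1/32)·7 + (1/16)·8 + (1/64)·9 + (1/32)·10 + (1/16)·12 + (1/32)·14 + (1/32)·15 + (3/64)·16 + (1/32)·18 + (1/32)·20 + (1/32)·21 + (1/16)·24 + (1/64)·25 + (1/32)·28 + (1/32)·30 + (1/32)·32 + (1/32)·35 + (1/64)·36 + (1/32)·40 + (1/32)·42 + (1/32)·48 + (1/64)·49 + (1/32)·56 + (1/64)·64 = 81/4
Expected profit = 81/4 − 5 = 61/4 ≈ $15.25

$15.25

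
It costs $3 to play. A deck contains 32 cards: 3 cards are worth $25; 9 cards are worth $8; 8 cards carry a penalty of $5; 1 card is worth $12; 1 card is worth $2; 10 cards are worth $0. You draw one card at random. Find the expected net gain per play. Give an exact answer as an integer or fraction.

E[payout] = (3/32)·25 + (9/32)·8 + (8/32)·(-5) + (1/32)·12 + (1/32)·2 + (10/32)·0 = 121/32
Expected profit = 121/32 − 3 = 25/32

25/32 dollars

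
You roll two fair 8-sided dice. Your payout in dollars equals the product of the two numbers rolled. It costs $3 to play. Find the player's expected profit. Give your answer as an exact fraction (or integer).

69/4 dollars

Distribution of the product of the two numbers rolled: 1 w.p. 1/64, 2 w.p. 1/32, 3 w.p. 1/32, 4 w.p. 3/64, 5 w.p. 1/32, 6 w.p. 1/16, …
E[payout] = (1/64)·1 + (1/32)·2 + (1/32)·3 + (3/64)·4 + (1/32)·5 + (1/16)·6 + (1/32)·7 + (1/16)·8 + (1/64)·9 + (1/32)·10 + (1/16)·12 + (1/32)·14 + (1/32)·15 + (3/64)·16 + (1/32)·18 + (1/32)·20 + (1/32)·21 + (1/16)·24 + (1/64)·25 + (1/32)·28 + (1/32)·30 + (1/32)·32 + (1/32)·35 + (1/64)·36 + (1/32)·40 + (1/32)·42 + (1/32)·48 + (1/64)·49 + (1/32)·56 + (1/64)·64 = 81/4
Expected profit = 81/4 − 3 = 69/4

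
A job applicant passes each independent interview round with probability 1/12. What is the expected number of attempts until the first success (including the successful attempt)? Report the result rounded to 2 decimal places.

For a geometric distribution, E[trials] = 1/p = 1/(1/12) = 12.
≈ 12.00

12.00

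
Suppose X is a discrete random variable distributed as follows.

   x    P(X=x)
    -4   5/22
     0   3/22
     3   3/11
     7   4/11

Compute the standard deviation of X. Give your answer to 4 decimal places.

4.2290

E[X] = 27/11, E[X²] = 263/11
Var(X) = E[X²] − (E[X])² = 263/11 − 729/121 = 2164/121
SD(X) = √(2164/121) ≈ 4.2290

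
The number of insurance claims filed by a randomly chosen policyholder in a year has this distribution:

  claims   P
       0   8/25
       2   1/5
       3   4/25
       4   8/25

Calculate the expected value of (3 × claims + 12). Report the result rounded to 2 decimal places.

18.48

E[3x+12] = (8/25)·12 + (1/5)·18 + (4/25)·21 + (8/25)·24
     = 462/25 ≈ 18.48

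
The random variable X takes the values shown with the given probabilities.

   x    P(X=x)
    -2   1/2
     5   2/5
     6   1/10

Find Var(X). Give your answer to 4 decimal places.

13.0400

E[X] = (1/2)·(-2) + (2/5)·5 + (1/10)·6 = 8/5
E[X²] = (1/2)·4 + (2/5)·25 + (1/10)·36 = 78/5
Var(X) = 78/5 − (8/5)² = 326/25 ≈ 13.0400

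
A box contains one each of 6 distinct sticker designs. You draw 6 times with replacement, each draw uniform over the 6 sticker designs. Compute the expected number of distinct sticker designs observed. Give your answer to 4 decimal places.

3.9906

Let Xⱼ=1 if type j appears at least once. P(Xⱼ=1) = 1 − ((6−1)/6)^6 = 31031/46656.
E[#distinct] = 6·31031/46656 = 31031/7776.
≈ 3.9906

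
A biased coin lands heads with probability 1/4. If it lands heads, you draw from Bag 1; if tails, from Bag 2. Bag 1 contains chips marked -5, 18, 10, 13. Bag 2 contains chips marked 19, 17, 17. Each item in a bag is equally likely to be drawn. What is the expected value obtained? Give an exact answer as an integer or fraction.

E[X | Bag 1] = (-5 + 18 + 10 + 13)/4 = 9
E[X | Bag 2] = (19 + 17 + 17)/3 = 53/3
E[X] = (1/4)·9 + (3/4)·53/3 = 31/2

31/2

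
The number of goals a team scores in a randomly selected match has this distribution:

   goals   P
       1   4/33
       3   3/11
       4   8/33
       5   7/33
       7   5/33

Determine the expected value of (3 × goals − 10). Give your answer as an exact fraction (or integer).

23/11

E[3x-10] = (4/33)·(-7) + (3/11)·(-1) + (8/33)·2 + (7/33)·5 + (5/33)·11
     = 23/11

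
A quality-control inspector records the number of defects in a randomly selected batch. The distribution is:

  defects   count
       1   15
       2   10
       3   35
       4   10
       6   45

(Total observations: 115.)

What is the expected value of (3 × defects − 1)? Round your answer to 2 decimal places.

10.74

Total = 115, so P(defects=1) = 15/115, etc.
E[3x-1] = (3/23)·2 + (2/23)·5 + (7/23)·8 + (2/23)·11 + (9/23)·17
     = 247/23 ≈ 10.74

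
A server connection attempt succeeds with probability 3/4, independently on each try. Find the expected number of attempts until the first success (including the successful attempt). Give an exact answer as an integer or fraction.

For a geometric distribution, E[trials] = 1/p = 1/(3/4) = 4/3.

4/3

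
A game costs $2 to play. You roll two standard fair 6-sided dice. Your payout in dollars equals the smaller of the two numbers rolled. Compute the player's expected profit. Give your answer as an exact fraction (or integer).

19/36 dollars

Distribution of the smaller of the two numbers rolled: 1 w.p. 11/36, 2 w.p. 1/4, 3 w.p. 7/36, 4 w.p. 5/36, 5 w.p. 1/12, 6 w.p. 1/36
E[payout] = (11/36)·1 + (1/4)·2 + (7/36)·3 + (5/36)·4 + (1/12)·5 + (1/36)·6 = 91/36
Expected profit = 91/36 − 2 = 19/36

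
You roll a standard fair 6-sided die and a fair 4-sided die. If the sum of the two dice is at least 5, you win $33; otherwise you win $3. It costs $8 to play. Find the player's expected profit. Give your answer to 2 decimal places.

$17.50

E[payout] = (1/4)·3 + (3/4)·33 = 51/2
Expected profit = 51/2 − 8 = 35/2 ≈ $17.50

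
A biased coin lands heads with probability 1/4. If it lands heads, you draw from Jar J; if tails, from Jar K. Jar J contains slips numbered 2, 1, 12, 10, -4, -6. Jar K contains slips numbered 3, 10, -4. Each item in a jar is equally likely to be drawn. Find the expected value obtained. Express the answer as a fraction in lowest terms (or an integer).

23/8

E[X | Jar J] = (2 + 1 + 12 + 10 − 4 − 6)/6 = 5/2
E[X | Jar K] = (3 + 10 − 4)/3 = 3
E[X] = (1/4)·5/2 + (3/4)·3 = 23/8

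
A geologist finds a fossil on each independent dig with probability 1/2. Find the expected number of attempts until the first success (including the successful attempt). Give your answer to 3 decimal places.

2.000

For a geometric distribution, E[trials] = 1/p = 1/(1/2) = 2.
≈ 2.000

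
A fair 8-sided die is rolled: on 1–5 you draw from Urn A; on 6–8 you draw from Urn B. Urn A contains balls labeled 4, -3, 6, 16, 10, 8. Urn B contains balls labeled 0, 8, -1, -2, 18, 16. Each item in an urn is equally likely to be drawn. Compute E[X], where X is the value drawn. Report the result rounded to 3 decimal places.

E[X | Urn A] = (4 − 3 + 6 + 16 + 10 + 8)/6 = 41/6
E[X | Urn B] = (0 + 8 − 1 − 2 + 18 + 16)/6 = 13/2
E[X] = (5/8)·41/6 + (3/8)·13/2 = 161/24 ≈ 6.708

6.708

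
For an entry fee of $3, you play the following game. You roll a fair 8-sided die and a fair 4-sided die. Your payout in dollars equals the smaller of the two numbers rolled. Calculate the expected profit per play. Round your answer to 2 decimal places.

-$0.81

Distribution of the smaller of the two numbers rolled: 1 w.p. 11/32, 2 w.p. 9/32, 3 w.p. 7/32, 4 w.p. 5/32
E[payout] = (11/32)·1 + (9/32)·2 + (7/32)·3 + (5/32)·4 = 35/16
Expected profit = 35/16 − 3 = -13/16 ≈ -$0.81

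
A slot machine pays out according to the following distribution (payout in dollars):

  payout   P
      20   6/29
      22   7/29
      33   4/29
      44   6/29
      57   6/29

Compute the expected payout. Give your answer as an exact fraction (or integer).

1012/29 dollars

E[X] = (6/29)·20 + (7/29)·22 + (4/29)·33 + (6/29)·44 + (6/29)·57
     = 1012/29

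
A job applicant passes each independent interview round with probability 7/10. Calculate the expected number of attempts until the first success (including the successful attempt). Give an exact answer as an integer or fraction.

10/7

For a geometric distribution, E[trials] = 1/p = 1/(7/10) = 10/7.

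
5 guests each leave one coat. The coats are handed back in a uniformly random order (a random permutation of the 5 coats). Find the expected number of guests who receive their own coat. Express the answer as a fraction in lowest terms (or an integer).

Let Xᵢ = 1 if person i gets their own coat. For each i, P(Xᵢ=1) = 1/5.
By linearity of expectation, E[X₁+…+X_5] = 5·(1/5) = 1.

1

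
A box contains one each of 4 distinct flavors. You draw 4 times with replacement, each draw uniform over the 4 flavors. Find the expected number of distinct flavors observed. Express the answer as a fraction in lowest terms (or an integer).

Let Xⱼ=1 if type j appears at least once. P(Xⱼ=1) = 1 − ((4−1)/4)^4 = 175/256.
E[#distinct] = 4·175/256 = 175/64.

175/64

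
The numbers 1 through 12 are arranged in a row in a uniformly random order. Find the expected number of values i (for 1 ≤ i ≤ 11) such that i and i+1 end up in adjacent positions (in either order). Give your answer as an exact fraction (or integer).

11/6

For each i ∈ {1,…,11}, let Xᵢ = 1 if i and i+1 are adjacent. P(Xᵢ=1) = 2·(12−1)!/12! = 2/12.
By linearity, E[ΣXᵢ] = (11)·(2/12) = 11/6.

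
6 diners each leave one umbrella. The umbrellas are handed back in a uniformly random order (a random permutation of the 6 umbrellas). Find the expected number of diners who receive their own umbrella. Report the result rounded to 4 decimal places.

Let Xᵢ = 1 if person i gets their own umbrella. For each i, P(Xᵢ=1) = 1/6.
By linearity of expectation, E[X₁+…+X_6] = 6·(1/6) = 1.
≈ 1.0000

1.0000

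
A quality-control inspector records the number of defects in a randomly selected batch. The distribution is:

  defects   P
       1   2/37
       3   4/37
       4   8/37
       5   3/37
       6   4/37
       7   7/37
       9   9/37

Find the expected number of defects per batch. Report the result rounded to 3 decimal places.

5.811

E[X] = (2/37)·1 + (4/37)·3 + (8/37)·4 + (3/37)·5 + (4/37)·6 + (7/37)·7 + (9/37)·9
     = 215/37 ≈ 5.811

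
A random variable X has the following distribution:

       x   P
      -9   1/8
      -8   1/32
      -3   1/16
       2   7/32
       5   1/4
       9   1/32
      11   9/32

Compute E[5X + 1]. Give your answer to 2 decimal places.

E[5x+1] = (1/8)·(-44) + (1/32)·(-39) + (1/16)·(-14) + (7/32)·11 + (1/4)·26 + (1/32)·46 + (9/32)·56
     = 37/2 ≈ 18.50

18.50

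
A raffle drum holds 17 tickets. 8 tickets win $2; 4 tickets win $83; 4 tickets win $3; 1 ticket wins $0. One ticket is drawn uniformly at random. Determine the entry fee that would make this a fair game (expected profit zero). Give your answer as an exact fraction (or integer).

E[payout] = (8/17)·2 + (4/17)·83 + (4/17)·3 + (1/17)·0 = 360/17
Fair fee = E[payout] = 360/17

360/17 dollars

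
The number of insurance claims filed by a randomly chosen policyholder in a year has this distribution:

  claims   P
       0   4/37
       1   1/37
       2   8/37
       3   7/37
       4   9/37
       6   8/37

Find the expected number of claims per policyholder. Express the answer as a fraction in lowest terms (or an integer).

E[X] = (4/37)·0 + (1/37)·1 + (8/37)·2 + (7/37)·3 + (9/37)·4 + (8/37)·6
     = 122/37

122/37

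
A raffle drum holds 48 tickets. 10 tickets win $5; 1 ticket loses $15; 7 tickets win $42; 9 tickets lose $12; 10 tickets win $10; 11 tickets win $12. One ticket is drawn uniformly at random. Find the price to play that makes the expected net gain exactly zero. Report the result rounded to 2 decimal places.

$9.44

E[payout] = (10/48)·5 + (1/48)·(-15) + (7/48)·42 + (9/48)·(-12) + (10/48)·10 + (11/48)·12 = 151/16
Fair fee = E[payout] = 151/16 ≈ $9.44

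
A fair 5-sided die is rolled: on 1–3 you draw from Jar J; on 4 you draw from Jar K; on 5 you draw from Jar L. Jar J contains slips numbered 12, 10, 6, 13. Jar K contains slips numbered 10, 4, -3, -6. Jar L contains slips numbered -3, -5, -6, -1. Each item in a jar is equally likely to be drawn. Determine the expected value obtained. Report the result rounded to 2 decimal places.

5.65

E[X | Jar J] = (12 + 10 + 6 + 13)/4 = 41/4
E[X | Jar K] = (10 + 4 − 3 − 6)/4 = 5/4
E[X | Jar L] = (-3 − 5 − 6 − 1)/4 = -15/4
E[X] = (3/5)·41/4 + (1/5)·5/4 + (1/5)·(-15/4) = 113/20 ≈ 5.65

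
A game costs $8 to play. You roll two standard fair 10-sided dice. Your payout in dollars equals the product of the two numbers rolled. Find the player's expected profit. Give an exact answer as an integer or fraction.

89/4 dollars

Distribution of the product of the two numbers rolled: 1 w.p. 1/100, 2 w.p. 1/50, 3 w.p. 1/50, 4 w.p. 3/100, 5 w.p. 1/50, 6 w.p. 1/25, …
E[payout] = (1/100)·1 + (1/50)·2 + (1/50)·3 + (3/100)·4 + (1/50)·5 + (1/25)·6 + (1/50)·7 + (1/25)·8 + (3/100)·9 + (1/25)·10 + (1/25)·12 + (1/50)·14 + (1/50)·15 + (3/100)·16 + (1/25)·18 + (1/25)·20 + (1/50)·21 + (1/25)·24 + (1/100)·25 + (1/50)·27 + (1/50)·28 + (1/25)·30 + (1/50)·32 + (1/50)·35 + (3/100)·36 + (1/25)·40 + (1/50)·42 + (1/50)·45 + (1/50)·48 + (1/100)·49 + (1/50)·50 + (1/50)·54 + (1/50)·56 + (1/50)·60 + (1/50)·63 + (1/100)·64 + (1/50)·70 + (1/50)·72 + (1/50)·80 + (1/100)·81 + (1/50)·90 + (1/100)·100 = 121/4
Expected profit = 121/4 − 8 = 89/4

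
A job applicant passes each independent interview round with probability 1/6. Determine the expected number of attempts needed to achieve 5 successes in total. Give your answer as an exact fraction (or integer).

30

By linearity (sum of 5 independent geometric waits), E[trials] = 5/p = 5/(1/6) = 30.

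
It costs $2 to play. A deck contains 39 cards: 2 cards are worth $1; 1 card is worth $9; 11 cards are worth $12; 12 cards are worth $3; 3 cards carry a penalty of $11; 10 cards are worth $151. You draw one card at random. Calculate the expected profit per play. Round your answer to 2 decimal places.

E[payout] = (2/39)·1 + (1/39)·9 + (11/39)·12 + (12/39)·3 + (3/39)·(-11) + (10/39)·151 = 552/13
Expected profit = 552/13 − 2 = 526/13 ≈ $40.46

$40.46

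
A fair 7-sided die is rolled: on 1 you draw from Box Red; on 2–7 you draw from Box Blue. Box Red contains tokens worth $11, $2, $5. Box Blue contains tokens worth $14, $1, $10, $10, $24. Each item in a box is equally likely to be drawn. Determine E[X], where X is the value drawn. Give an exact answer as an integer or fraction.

E[X | Box Red] = (11 + 2 + 5)/3 = 6
E[X | Box Blue] = (14 + 1 + 10 + 10 + 24)/5 = 59/5
E[X] = (1/7)·6 + (6/7)·59/5 = 384/35

384/35 dollars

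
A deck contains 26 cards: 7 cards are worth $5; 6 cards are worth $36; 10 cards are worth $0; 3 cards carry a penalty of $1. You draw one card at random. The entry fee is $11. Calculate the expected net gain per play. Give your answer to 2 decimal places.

E[payout] = (7/26)·5 + (6/26)·36 + (10/26)·0 + (3/26)·(-1) = 124/13
Expected profit = 124/13 − 11 = -19/13 ≈ -$1.46

-$1.46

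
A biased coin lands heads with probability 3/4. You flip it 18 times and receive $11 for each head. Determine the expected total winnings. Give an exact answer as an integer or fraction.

297/2 dollars

E[#heads] = 18·3/4 = 27/2 (linearity over flips).
E[winnings] = 11·27/2 = 297/2.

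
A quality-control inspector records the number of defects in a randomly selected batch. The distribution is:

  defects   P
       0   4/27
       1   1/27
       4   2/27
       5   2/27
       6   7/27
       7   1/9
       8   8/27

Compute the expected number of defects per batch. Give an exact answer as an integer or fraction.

E[X] = (4/27)·0 + (1/27)·1 + (2/27)·4 + (2/27)·5 + (7/27)·6 + (1/9)·7 + (8/27)·8
     = 146/27

146/27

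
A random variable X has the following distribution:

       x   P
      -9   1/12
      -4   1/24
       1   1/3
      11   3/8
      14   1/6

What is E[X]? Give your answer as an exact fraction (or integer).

E[X] = (1/12)·(-9) + (1/24)·(-4) + (1/3)·1 + (3/8)·11 + (1/6)·14
     = 47/8

47/8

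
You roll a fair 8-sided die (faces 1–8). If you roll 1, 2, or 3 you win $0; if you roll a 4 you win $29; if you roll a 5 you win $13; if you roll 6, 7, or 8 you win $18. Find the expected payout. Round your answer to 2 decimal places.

E[payout] = (3/8)·0 + (1/8)·13 + (3/8)·18 + (1/8)·29 = 12
≈ $12.00

$12.00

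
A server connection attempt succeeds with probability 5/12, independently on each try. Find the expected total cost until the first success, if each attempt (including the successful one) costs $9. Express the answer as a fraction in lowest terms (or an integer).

108/5 dollars

E[#attempts] = 1/p = 12/5; E[cost] = 9·12/5 = 108/5.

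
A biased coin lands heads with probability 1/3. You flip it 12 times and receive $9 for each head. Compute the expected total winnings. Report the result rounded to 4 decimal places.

$36.0000

E[#heads] = 12·1/3 = 4 (linearity over flips).
E[winnings] = 9·4 = 36.
≈ 36.0000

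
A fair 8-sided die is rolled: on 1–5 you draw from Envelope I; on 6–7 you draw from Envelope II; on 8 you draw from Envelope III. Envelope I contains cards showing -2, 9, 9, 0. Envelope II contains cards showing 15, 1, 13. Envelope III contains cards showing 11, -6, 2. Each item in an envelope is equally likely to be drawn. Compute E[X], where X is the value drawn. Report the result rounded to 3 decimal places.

5.208

E[X | Envelope I] = (-2 + 9 + 9 + 0)/4 = 4
E[X | Envelope II] = (15 + 1 + 13)/3 = 29/3
E[X | Envelope III] = (11 − 6 + 2)/3 = 7/3
E[X] = (5/8)·4 + (1/4)·29/3 + (1/8)·7/3 = 125/24 ≈ 5.208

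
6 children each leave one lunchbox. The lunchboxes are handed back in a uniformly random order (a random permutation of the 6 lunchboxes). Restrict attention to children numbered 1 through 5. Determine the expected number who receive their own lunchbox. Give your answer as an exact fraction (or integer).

Let Xᵢ = 1 if person i gets their own lunchbox. For each i, P(Xᵢ=1) = 1/6.
By linearity of expectation, E[X₁+…+X_5] = 5·(1/6) = 5/6.

5/6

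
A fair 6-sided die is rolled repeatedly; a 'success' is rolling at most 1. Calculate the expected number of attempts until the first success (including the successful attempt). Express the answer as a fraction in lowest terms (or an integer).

6

For a geometric distribution, E[trials] = 1/p = 1/(1/6) = 6.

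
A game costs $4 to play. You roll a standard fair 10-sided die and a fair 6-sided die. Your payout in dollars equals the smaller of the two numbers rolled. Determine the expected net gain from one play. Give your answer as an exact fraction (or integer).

Distribution of the smaller of the two numbers rolled: 1 w.p. 1/4, 2 w.p. 13/60, 3 w.p. 11/60, 4 w.p. 3/20, 5 w.p. 7/60, 6 w.p. 1/12
E[payout] = (1/4)·1 + (13/60)·2 + (11/60)·3 + (3/20)·4 + (7/60)·5 + (1/12)·6 = 35/12
Expected profit = 35/12 − 4 = -13/12

-13/12 dollars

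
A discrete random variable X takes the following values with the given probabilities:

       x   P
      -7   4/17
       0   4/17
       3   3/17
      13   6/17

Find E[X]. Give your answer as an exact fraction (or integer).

59/17

E[X] = (4/17)·(-7) + (4/17)·0 + (3/17)·3 + (6/17)·13
     = 59/17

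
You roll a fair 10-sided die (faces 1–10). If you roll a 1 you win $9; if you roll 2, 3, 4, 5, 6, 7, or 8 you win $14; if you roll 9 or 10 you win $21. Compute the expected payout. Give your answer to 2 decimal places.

E[payout] = (1/10)·9 + (7/10)·14 + (1/5)·21 = 149/10
≈ $14.90

$14.90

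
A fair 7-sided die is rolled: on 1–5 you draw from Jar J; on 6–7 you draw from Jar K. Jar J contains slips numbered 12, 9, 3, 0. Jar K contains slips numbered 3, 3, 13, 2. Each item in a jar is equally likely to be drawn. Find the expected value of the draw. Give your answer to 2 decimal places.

5.79

E[X | Jar J] = (12 + 9 + 3 + 0)/4 = 6
E[X | Jar K] = (3 + 3 + 13 + 2)/4 = 21/4
E[X] = (5/7)·6 + (2/7)·21/4 = 81/14 ≈ 5.79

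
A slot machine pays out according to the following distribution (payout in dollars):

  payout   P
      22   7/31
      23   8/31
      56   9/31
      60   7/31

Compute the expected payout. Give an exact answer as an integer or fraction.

1262/31 dollars

E[X] = (7/31)·22 + (8/31)·23 + (9/31)·56 + (7/31)·60
     = 1262/31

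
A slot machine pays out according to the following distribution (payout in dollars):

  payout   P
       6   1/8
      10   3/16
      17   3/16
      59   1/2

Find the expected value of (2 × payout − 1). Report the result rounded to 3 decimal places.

69.625

E[2x-1] = (1/8)·11 + (3/16)·19 + (3/16)·33 + (1/2)·117
     = 557/8 ≈ 69.625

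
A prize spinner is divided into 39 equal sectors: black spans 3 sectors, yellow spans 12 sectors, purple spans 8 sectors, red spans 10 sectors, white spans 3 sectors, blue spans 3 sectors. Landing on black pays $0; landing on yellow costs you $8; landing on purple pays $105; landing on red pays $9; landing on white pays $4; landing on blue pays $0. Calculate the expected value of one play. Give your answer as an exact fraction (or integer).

282/13 dollars

E[payout] = (3/39)·0 + (12/39)·(-8) + (8/39)·105 + (10/39)·9 + (3/39)·4 + (3/39)·0 = 282/13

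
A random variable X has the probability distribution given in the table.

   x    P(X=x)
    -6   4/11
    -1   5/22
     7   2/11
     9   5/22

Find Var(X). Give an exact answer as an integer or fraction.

4817/121

E[X] = (4/11)·(-6) + (5/22)·(-1) + (2/11)·7 + (5/22)·9 = 10/11
E[X²] = (4/11)·36 + (5/22)·1 + (2/11)·49 + (5/22)·81 = 447/11
Var(X) = 447/11 − (10/11)² = 4817/121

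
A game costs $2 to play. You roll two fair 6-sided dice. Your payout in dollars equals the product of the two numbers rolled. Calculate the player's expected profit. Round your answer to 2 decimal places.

$10.25

Distribution of the product of the two numbers rolled: 1 w.p. 1/36, 2 w.p. 1/18, 3 w.p. 1/18, 4 w.p. 1/12, 5 w.p. 1/18, 6 w.p. 1/9, …
E[payout] = (1/36)·1 + (1/18)·2 + (1/18)·3 + (1/12)·4 + (1/18)·5 + (1/9)·6 + (1/18)·8 + (1/36)·9 + (1/18)·10 + (1/9)·12 + (1/18)·15 + (1/36)·16 + (1/18)·18 + (1/18)·20 + (1/18)·24 + (1/36)·25 + (1/18)·30 + (1/36)·36 = 49/4
Expected profit = 49/4 − 2 = 41/4 ≈ $10.25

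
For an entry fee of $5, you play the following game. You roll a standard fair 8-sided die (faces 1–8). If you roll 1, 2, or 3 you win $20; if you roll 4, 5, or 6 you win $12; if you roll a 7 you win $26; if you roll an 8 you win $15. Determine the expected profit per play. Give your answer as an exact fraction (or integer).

E[payout] = (3/8)·12 + (1/8)·15 + (3/8)·20 + (1/8)·26 = 137/8
Expected profit = 137/8 − 5 = 97/8

97/8 dollars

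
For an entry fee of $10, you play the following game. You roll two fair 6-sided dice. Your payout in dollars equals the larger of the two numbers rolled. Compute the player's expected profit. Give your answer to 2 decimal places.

-$5.53

Distribution of the larger of the two numbers rolled: 1 w.p. 1/36, 2 w.p. 1/12, 3 w.p. 5/36, 4 w.p. 7/36, 5 w.p. 1/4, 6 w.p. 11/36
E[payout] = (1/36)·1 + (1/12)·2 + (5/36)·3 + (7/36)·4 + (1/4)·5 + (11/36)·6 = 161/36
Expected profit = 161/36 − 10 = -199/36 ≈ -$5.53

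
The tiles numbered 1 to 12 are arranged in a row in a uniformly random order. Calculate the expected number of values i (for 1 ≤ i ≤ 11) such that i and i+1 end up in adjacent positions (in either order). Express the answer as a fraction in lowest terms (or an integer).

11/6

For each i ∈ {1,…,11}, let Xᵢ = 1 if i and i+1 are adjacent. P(Xᵢ=1) = 2·(12−1)!/12! = 2/12.
By linearity, E[ΣXᵢ] = (11)·(2/12) = 11/6.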